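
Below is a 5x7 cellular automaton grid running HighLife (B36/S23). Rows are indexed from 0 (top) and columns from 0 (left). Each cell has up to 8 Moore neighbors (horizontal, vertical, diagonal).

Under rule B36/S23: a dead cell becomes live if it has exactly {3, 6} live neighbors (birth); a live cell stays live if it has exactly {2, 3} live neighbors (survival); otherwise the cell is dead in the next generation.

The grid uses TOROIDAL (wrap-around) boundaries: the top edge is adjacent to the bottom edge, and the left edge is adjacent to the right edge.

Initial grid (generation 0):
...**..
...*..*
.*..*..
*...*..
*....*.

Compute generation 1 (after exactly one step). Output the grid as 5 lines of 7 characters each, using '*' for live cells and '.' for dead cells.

Simulating step by step:
Generation 0 (given above): 10 live cells
Generation 1: 19 live cells
(generation 1 grid is the final answer)

Answer: ...****
..**.*.
*..***.
**..***
...*.**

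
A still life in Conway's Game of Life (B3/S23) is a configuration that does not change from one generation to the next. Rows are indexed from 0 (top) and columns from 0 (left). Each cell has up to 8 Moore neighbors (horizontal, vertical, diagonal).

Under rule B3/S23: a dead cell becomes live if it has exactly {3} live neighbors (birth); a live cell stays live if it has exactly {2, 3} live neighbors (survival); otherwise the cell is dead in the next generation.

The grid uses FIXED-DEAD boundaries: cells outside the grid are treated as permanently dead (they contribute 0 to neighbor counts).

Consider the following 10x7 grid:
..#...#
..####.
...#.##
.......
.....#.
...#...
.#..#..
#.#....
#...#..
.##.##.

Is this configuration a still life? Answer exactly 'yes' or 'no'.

Compute generation 1 and compare to generation 0 (given above):
Generation 1:
..#.##.
..#....
..##.##
....###
.......
....#..
.###...
#..#...
#.#.##.
.#.###.
Cell (0,4) differs: gen0=0 vs gen1=1 -> NOT a still life.

Answer: no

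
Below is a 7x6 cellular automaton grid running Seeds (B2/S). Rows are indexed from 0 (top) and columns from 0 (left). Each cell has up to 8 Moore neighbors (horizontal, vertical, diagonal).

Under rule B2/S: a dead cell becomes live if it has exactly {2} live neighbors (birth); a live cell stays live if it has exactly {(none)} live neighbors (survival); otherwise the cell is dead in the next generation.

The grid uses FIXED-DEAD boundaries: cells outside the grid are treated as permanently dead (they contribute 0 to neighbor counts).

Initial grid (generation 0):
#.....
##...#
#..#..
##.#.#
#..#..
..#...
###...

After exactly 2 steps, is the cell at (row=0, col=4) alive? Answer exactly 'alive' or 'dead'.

Answer: dead

Derivation:
Simulating step by step:
Generation 0 (given above): 16 live cells
Generation 1: 4 live cells
......
..#.#.
.....#
......
......
......
...#..
Generation 2: 5 live cells
...#..
...#.#
...##.
......
......
......
......

Cell (0,4) at generation 2: 0 -> dead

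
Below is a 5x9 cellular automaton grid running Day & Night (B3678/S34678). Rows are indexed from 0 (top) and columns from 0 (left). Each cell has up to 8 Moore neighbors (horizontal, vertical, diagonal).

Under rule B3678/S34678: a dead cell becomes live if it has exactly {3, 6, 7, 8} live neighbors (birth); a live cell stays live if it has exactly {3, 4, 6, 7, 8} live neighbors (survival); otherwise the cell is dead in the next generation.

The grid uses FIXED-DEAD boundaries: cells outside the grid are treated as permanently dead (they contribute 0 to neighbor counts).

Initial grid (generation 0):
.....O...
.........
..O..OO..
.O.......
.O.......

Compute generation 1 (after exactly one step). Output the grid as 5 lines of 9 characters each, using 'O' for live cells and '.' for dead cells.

Answer: .........
.....OO..
.........
..O......
.........

Derivation:
Simulating step by step:
Generation 0 (given above): 6 live cells
Generation 1: 3 live cells
(generation 1 grid is the final answer)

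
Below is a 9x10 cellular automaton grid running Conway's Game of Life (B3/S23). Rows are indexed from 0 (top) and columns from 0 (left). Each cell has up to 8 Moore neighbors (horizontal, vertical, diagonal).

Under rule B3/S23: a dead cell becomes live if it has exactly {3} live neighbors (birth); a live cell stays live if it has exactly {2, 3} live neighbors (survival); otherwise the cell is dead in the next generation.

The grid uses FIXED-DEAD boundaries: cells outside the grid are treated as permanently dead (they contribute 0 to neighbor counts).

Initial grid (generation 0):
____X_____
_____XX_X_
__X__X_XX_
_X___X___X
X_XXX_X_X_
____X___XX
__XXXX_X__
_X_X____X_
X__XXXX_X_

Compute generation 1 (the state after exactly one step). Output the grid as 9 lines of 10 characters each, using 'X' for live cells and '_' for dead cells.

Simulating step by step:
Generation 0 (given above): 34 live cells
Generation 1: 34 live cells
(generation 1 grid is the final answer)

Answer: _____X____
____XXX_X_
____XX_XXX
_X___X___X
_XXXX__XX_
_X____X_XX
__X__X_X_X
_X______X_
__XXXX_X__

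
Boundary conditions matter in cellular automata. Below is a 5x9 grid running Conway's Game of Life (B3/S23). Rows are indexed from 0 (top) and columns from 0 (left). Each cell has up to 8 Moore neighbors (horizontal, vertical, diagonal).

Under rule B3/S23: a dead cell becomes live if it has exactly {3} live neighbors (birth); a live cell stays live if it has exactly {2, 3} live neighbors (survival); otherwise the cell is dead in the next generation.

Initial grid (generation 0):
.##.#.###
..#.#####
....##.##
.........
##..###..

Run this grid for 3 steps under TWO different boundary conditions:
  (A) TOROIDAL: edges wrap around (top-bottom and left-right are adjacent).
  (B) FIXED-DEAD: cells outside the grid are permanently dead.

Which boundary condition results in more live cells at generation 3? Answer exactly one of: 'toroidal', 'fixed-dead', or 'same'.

Answer: toroidal

Derivation:
Under TOROIDAL boundary, generation 3:
.#.#.....
##.#.....
##.#.....
.#..#....
.........
Population = 10

Under FIXED-DEAD boundary, generation 3:
.###.....
.#..#....
..###....
...#.....
.........
Population = 9

Comparison: toroidal=10, fixed-dead=9 -> toroidal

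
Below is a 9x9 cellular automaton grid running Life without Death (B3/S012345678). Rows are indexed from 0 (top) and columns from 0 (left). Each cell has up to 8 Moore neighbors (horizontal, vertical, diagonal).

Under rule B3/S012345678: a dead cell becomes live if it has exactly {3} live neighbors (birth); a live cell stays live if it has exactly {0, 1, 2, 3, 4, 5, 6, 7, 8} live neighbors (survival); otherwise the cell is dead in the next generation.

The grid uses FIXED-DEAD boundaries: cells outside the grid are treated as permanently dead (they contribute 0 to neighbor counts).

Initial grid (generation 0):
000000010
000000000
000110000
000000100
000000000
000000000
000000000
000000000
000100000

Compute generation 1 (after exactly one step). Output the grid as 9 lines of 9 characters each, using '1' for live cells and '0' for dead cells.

Simulating step by step:
Generation 0 (given above): 5 live cells
Generation 1: 5 live cells
(generation 1 grid is the final answer)

Answer: 000000010
000000000
000110000
000000100
000000000
000000000
000000000
000000000
000100000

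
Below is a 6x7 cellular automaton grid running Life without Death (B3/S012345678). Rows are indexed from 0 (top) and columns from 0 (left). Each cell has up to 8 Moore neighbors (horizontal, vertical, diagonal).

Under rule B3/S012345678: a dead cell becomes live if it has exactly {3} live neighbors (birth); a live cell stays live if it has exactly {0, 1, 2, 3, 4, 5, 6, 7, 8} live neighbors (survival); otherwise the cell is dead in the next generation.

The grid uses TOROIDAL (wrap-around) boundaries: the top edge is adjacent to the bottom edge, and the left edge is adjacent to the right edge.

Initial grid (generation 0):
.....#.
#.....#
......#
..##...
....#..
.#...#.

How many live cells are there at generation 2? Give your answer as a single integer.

Simulating step by step:
Generation 0 (given above): 9 live cells
Generation 1: 15 live cells
#....#.
#....##
#.....#
..##...
..###..
.#..##.
Generation 2: 25 live cells
##...#.
##...##
##...##
.####..
.#####.
.##.###
Population at generation 2: 25

Answer: 25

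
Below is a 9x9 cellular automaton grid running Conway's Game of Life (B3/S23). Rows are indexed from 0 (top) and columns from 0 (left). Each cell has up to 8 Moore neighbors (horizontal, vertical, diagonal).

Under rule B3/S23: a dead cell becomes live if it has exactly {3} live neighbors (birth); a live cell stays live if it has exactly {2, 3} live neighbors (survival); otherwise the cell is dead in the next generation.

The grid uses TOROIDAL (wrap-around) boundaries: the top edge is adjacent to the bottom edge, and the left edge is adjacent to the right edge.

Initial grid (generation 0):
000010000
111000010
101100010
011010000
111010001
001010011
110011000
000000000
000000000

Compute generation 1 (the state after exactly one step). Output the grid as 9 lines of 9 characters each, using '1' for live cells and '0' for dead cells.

Simulating step by step:
Generation 0 (given above): 25 live cells
Generation 1: 18 live cells
(generation 1 grid is the final answer)

Answer: 010000000
101000000
100000000
000010000
000011011
001010010
110111001
000000000
000000000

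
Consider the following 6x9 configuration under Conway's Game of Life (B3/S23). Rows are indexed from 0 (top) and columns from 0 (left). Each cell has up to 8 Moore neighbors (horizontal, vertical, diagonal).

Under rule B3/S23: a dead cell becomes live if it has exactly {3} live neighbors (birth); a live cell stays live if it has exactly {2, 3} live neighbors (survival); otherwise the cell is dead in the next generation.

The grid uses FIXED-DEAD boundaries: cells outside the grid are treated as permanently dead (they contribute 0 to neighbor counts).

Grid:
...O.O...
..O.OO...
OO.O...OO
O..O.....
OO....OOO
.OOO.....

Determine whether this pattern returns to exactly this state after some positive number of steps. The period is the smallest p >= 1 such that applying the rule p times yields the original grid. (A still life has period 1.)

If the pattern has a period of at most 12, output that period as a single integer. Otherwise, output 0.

Answer: 0

Derivation:
Simulating and comparing each generation to the original:
Gen 0 (original, given above): 20 live cells
Gen 1: 17 live cells, differs from original
Gen 2: 23 live cells, differs from original
Gen 3: 17 live cells, differs from original
Gen 4: 15 live cells, differs from original
Gen 5: 15 live cells, differs from original
Gen 6: 13 live cells, differs from original
Gen 7: 13 live cells, differs from original
Gen 8: 11 live cells, differs from original
Gen 9: 14 live cells, differs from original
Gen 10: 11 live cells, differs from original
Gen 11: 14 live cells, differs from original
Gen 12: 9 live cells, differs from original
No period found within 12 steps.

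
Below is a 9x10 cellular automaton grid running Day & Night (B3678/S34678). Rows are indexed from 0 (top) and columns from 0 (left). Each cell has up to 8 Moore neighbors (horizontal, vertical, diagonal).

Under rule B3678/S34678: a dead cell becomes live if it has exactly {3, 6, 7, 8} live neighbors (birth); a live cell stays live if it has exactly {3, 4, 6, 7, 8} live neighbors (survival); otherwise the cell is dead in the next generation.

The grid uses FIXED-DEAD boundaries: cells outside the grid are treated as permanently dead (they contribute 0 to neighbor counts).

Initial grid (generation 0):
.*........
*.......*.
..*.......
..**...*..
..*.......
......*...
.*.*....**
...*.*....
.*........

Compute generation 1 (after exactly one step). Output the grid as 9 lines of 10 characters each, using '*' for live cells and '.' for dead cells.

Answer: ..........
.*........
.*.*......
.***......
...*......
..*.......
..*.*.....
....*.....
..........

Derivation:
Simulating step by step:
Generation 0 (given above): 16 live cells
Generation 1: 11 live cells
(generation 1 grid is the final answer)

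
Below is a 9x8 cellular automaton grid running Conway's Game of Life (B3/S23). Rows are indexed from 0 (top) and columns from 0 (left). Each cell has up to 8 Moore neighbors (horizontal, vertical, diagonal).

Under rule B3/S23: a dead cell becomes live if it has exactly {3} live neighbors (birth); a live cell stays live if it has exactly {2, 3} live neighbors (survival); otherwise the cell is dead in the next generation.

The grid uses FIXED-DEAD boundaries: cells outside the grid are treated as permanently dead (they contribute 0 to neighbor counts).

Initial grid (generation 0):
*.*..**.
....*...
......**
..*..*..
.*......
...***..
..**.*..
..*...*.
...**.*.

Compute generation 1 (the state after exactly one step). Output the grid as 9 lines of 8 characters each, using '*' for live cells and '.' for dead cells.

Simulating step by step:
Generation 0 (given above): 21 live cells
Generation 1: 17 live cells
(generation 1 grid is the final answer)

Answer: .....*..
.......*
.....**.
......*.
..**.*..
...*.*..
..*..**.
..*...*.
...*.*..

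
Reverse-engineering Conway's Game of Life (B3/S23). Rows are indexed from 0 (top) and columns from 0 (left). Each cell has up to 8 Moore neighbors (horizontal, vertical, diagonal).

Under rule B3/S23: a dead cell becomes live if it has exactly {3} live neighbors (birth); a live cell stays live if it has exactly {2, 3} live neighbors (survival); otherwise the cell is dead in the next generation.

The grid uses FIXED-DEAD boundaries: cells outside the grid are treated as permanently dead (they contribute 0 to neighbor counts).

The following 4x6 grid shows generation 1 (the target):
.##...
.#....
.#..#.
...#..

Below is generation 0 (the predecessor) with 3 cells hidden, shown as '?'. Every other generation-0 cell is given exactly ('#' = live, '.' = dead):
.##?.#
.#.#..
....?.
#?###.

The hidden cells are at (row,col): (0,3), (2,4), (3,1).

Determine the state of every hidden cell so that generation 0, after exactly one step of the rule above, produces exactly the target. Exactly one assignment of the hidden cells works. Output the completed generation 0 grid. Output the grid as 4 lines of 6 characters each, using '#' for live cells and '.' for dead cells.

Hidden generation-0 cells (in order): (0,3), (2,4), (3,1).
A hidden cell only influences target cells in its own 3x3 neighborhood. Try each of the 2^3 = 8 assignments, step the completed generation 0 forward once under B3/S23, and compare with the target:
  (0,3)=. (2,4)=. (3,1)=. -> step reproduces the target at every cell -> ACCEPT
  (0,3)=. (2,4)=. (3,1)=# -> step gives (2,0)='#' but target has '.' -> reject
  (0,3)=. (2,4)=# (3,1)=. -> step gives (1,3)='#' but target has '.' -> reject
  (0,3)=. (2,4)=# (3,1)=# -> step gives (1,3)='#' but target has '.' -> reject
  (0,3)=# (2,4)=. (3,1)=. -> step gives (0,2)='.' but target has '#' -> reject
  (0,3)=# (2,4)=. (3,1)=# -> step gives (0,2)='.' but target has '#' -> reject
  (0,3)=# (2,4)=# (3,1)=. -> step gives (0,2)='.' but target has '#' -> reject
  (0,3)=# (2,4)=# (3,1)=# -> step gives (0,2)='.' but target has '#' -> reject
Unique solution: (0,3)=dead, (2,4)=dead, (3,1)=dead.
Check: live-neighbor counts of every cell in the completed generation 0:
223220
224121
234431
021211
Applying B3/S23 to generation 0 with these counts gives:
.##...
.#....
.#..#.
...#..
which matches the target exactly.

Answer: .##..#
.#.#..
......
#.###.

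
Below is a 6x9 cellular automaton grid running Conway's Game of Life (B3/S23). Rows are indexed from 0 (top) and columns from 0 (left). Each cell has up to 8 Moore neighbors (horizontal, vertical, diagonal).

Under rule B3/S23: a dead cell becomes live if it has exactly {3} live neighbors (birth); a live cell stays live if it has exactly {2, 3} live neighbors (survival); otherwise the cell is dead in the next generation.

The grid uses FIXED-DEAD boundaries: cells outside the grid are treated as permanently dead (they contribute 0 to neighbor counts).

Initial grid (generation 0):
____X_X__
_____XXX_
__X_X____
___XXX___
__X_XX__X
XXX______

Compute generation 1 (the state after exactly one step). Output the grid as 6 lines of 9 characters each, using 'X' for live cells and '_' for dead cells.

Simulating step by step:
Generation 0 (given above): 17 live cells
Generation 1: 12 live cells
(generation 1 grid is the final answer)

Answer: ______XX_
___XX_XX_
_________
__X______
__X__X___
_XXX_____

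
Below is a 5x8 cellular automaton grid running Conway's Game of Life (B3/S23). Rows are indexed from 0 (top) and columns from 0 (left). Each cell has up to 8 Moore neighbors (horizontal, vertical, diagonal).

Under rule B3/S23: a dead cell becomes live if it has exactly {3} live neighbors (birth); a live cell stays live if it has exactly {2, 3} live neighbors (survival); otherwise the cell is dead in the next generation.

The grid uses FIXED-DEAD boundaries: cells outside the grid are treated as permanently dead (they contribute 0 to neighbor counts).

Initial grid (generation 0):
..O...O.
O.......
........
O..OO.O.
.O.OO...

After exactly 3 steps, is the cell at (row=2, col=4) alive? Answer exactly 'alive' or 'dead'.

Simulating step by step:
Generation 0 (given above): 10 live cells
Generation 1: 8 live cells
........
........
........
..OOOO..
..OOOO..
Generation 2: 6 live cells
........
........
...OO...
..O..O..
..O..O..
Generation 3: 4 live cells
........
........
...OO...
..O..O..
........

Cell (2,4) at generation 3: 1 -> alive

Answer: alive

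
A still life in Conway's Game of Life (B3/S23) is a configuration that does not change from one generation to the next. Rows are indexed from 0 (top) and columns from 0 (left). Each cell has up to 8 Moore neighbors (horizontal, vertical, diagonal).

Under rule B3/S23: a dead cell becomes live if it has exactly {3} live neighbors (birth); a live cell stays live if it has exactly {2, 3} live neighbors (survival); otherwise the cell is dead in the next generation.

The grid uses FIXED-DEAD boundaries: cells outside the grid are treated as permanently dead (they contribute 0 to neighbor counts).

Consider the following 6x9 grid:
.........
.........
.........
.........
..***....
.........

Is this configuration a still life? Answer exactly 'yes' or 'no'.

Answer: no

Derivation:
Compute generation 1 and compare to generation 0 (given above):
Generation 1:
.........
.........
.........
...*.....
...*.....
...*.....
Cell (3,3) differs: gen0=0 vs gen1=1 -> NOT a still life.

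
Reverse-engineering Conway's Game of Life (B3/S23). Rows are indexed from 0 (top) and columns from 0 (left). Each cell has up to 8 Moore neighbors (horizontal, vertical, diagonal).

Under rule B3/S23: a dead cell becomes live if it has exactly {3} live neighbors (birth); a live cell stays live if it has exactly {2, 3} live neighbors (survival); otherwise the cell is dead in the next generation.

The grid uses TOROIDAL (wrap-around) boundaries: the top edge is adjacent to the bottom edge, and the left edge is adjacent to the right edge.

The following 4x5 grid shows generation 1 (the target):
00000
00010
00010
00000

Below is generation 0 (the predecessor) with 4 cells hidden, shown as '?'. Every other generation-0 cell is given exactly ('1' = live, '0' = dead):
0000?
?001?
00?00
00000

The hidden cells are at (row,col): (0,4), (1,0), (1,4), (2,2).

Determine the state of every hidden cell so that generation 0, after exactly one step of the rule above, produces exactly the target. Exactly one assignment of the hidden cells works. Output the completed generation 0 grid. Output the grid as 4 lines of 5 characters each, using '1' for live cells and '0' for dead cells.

Answer: 00000
00011
00100
00000

Derivation:
Hidden generation-0 cells (in order): (0,4), (1,0), (1,4), (2,2).
A hidden cell only influences target cells in its own 3x3 neighborhood. Try each of the 2^4 = 16 assignments, step the completed generation 0 forward once under B3/S23, and compare with the target:
  (0,4)=0 (1,0)=0 (1,4)=0 (2,2)=0 -> step gives (1,3)='0' but target has '1' -> reject
  (0,4)=0 (1,0)=0 (1,4)=0 (2,2)=1 -> step gives (1,3)='0' but target has '1' -> reject
  (0,4)=0 (1,0)=0 (1,4)=1 (2,2)=0 -> step gives (1,3)='0' but target has '1' -> reject
  (0,4)=0 (1,0)=0 (1,4)=1 (2,2)=1 -> step reproduces the target at every cell -> ACCEPT
  (0,4)=0 (1,0)=1 (1,4)=0 (2,2)=0 -> step gives (1,3)='0' but target has '1' -> reject
  (0,4)=0 (1,0)=1 (1,4)=0 (2,2)=1 -> step gives (1,3)='0' but target has '1' -> reject
  (0,4)=0 (1,0)=1 (1,4)=1 (2,2)=0 -> step gives (0,4)='1' but target has '0' -> reject
  (0,4)=0 (1,0)=1 (1,4)=1 (2,2)=1 -> step gives (0,4)='1' but target has '0' -> reject
  (0,4)=1 (1,0)=0 (1,4)=0 (2,2)=0 -> step gives (1,3)='0' but target has '1' -> reject
  (0,4)=1 (1,0)=0 (1,4)=0 (2,2)=1 -> step gives (2,3)='0' but target has '1' -> reject
  (0,4)=1 (1,0)=0 (1,4)=1 (2,2)=0 -> step gives (0,3)='1' but target has '0' -> reject
  (0,4)=1 (1,0)=0 (1,4)=1 (2,2)=1 -> step gives (0,3)='1' but target has '0' -> reject
  (0,4)=1 (1,0)=1 (1,4)=0 (2,2)=0 -> step gives (0,4)='1' but target has '0' -> reject
  (0,4)=1 (1,0)=1 (1,4)=0 (2,2)=1 -> step gives (0,4)='1' but target has '0' -> reject
  (0,4)=1 (1,0)=1 (1,4)=1 (2,2)=0 -> step gives (0,0)='1' but target has '0' -> reject
  (0,4)=1 (1,0)=1 (1,4)=1 (2,2)=1 -> step gives (0,0)='1' but target has '0' -> reject
Unique solution: (0,4)=dead, (1,0)=dead, (1,4)=live, (2,2)=live.
Check: live-neighbor counts of every cell in the completed generation 0:
10122
11221
11132
01110
Applying B3/S23 to generation 0 with these counts gives:
00000
00010
00010
00000
which matches the target exactly.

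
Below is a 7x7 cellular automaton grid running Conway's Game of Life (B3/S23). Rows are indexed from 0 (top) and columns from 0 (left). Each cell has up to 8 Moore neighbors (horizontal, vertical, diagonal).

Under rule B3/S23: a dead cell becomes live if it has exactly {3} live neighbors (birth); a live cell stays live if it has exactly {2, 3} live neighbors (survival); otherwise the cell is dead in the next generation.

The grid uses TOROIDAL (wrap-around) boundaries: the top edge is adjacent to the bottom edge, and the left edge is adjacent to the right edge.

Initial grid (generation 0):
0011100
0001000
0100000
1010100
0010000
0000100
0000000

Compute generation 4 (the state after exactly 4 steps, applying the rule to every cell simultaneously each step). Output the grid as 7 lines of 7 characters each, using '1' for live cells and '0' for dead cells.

Simulating step by step:
Generation 0 (given above): 10 live cells
Generation 1: 12 live cells
0011100
0001100
0111000
0011000
0100000
0000000
0000100
Generation 2: 7 live cells
0010010
0100000
0100000
0001000
0010000
0000000
0000100
Generation 3: 4 live cells
0000000
0110000
0010000
0010000
0000000
0000000
0000000
Generation 4: 4 live cells
(generation 4 grid is the final answer)

Answer: 0000000
0110000
0011000
0000000
0000000
0000000
0000000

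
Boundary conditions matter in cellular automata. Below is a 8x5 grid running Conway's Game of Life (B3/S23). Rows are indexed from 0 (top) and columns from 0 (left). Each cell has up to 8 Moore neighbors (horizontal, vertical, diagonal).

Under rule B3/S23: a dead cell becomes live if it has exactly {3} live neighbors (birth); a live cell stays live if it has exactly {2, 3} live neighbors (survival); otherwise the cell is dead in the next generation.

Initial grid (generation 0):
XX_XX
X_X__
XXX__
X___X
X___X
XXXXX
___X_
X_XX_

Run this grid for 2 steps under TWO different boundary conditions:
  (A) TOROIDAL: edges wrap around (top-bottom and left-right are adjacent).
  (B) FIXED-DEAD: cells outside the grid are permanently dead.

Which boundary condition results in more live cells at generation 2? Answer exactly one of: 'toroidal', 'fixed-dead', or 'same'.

Under TOROIDAL boundary, generation 2:
_____
_____
__XX_
___X_
_XXX_
_XX__
_X___
_____
Population = 9

Under FIXED-DEAD boundary, generation 2:
_XX__
X____
_XXX_
X___X
X_X_X
X_X__
X____
_____
Population = 14

Comparison: toroidal=9, fixed-dead=14 -> fixed-dead

Answer: fixed-dead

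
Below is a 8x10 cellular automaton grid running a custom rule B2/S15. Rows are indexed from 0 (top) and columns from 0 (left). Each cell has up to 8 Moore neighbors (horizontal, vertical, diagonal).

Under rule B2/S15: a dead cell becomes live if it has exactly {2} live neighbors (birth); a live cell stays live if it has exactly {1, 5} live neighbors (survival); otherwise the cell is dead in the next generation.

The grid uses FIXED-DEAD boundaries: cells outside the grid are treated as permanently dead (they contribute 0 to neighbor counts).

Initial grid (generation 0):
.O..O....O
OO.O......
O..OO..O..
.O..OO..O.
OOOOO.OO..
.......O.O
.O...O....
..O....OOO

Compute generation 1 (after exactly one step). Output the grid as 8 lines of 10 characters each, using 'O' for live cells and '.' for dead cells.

Simulating step by step:
Generation 0 (given above): 29 live cells
Generation 1: 16 live cells
(generation 1 grid is the final answer)

Answer: ...OO.....
.....O..O.
......OOO.
....O.....
.........O
..........
.OO.......
.OO...OO.O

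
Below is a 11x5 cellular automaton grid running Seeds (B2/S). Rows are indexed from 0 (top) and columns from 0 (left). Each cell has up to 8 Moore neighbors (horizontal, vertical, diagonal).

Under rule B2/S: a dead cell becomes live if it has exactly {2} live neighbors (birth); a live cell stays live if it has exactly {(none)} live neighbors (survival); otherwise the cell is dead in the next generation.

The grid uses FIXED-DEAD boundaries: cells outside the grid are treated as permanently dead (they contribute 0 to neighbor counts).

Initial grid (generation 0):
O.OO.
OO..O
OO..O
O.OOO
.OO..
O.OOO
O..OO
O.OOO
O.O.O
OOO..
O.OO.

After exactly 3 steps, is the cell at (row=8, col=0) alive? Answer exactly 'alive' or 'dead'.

Simulating step by step:
Generation 0 (given above): 35 live cells
Generation 1: 2 live cells
....O
.....
.....
.....
.....
.....
.....
.....
.....
....O
.....
Generation 2: 0 live cells
.....
.....
.....
.....
.....
.....
.....
.....
.....
.....
.....
Generation 3: 0 live cells
.....
.....
.....
.....
.....
.....
.....
.....
.....
.....
.....

Cell (8,0) at generation 3: 0 -> dead

Answer: dead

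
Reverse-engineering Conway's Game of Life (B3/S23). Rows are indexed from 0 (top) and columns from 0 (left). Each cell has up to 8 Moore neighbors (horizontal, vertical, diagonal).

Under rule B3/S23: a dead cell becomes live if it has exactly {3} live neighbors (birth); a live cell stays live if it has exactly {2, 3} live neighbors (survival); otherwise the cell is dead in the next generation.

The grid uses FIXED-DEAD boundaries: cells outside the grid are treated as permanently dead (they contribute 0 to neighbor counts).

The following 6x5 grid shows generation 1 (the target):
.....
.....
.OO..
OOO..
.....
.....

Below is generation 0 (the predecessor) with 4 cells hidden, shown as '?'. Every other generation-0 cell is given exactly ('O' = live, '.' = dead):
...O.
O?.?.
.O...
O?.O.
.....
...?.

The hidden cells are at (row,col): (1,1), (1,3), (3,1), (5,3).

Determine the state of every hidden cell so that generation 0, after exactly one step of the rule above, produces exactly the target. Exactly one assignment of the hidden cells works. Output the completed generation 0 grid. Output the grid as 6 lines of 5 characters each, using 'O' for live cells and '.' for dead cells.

Answer: ...O.
O....
.O...
OO.O.
.....
.....

Derivation:
Hidden generation-0 cells (in order): (1,1), (1,3), (3,1), (5,3).
A hidden cell only influences target cells in its own 3x3 neighborhood. Try each of the 2^4 = 16 assignments, step the completed generation 0 forward once under B3/S23, and compare with the target:
  (1,1)=. (1,3)=. (3,1)=. (5,3)=. -> step gives (2,0)='O' but target has '.' -> reject
  (1,1)=. (1,3)=. (3,1)=. (5,3)=O -> step gives (2,0)='O' but target has '.' -> reject
  (1,1)=. (1,3)=. (3,1)=O (5,3)=. -> step reproduces the target at every cell -> ACCEPT
  (1,1)=. (1,3)=. (3,1)=O (5,3)=O -> step gives (4,2)='O' but target has '.' -> reject
  (1,1)=. (1,3)=O (3,1)=. (5,3)=. -> step gives (1,2)='O' but target has '.' -> reject
  (1,1)=. (1,3)=O (3,1)=. (5,3)=O -> step gives (1,2)='O' but target has '.' -> reject
  (1,1)=. (1,3)=O (3,1)=O (5,3)=. -> step gives (1,2)='O' but target has '.' -> reject
  (1,1)=. (1,3)=O (3,1)=O (5,3)=O -> step gives (1,2)='O' but target has '.' -> reject
  (1,1)=O (1,3)=. (3,1)=. (5,3)=. -> step gives (1,0)='O' but target has '.' -> reject
  (1,1)=O (1,3)=. (3,1)=. (5,3)=O -> step gives (1,0)='O' but target has '.' -> reject
  (1,1)=O (1,3)=. (3,1)=O (5,3)=. -> step gives (1,0)='O' but target has '.' -> reject
  (1,1)=O (1,3)=. (3,1)=O (5,3)=O -> step gives (1,0)='O' but target has '.' -> reject
  (1,1)=O (1,3)=O (3,1)=. (5,3)=. -> step gives (0,2)='O' but target has '.' -> reject
  (1,1)=O (1,3)=O (3,1)=. (5,3)=O -> step gives (0,2)='O' but target has '.' -> reject
  (1,1)=O (1,3)=O (3,1)=O (5,3)=. -> step gives (0,2)='O' but target has '.' -> reject
  (1,1)=O (1,3)=O (3,1)=O (5,3)=O -> step gives (0,2)='O' but target has '.' -> reject
Unique solution: (1,1)=dead, (1,3)=dead, (3,1)=live, (5,3)=dead.
Check: live-neighbor counts of every cell in the completed generation 0:
11101
12211
43311
22301
22211
00000
Applying B3/S23 to generation 0 with these counts gives:
.....
.....
.OO..
OOO..
.....
.....
which matches the target exactly.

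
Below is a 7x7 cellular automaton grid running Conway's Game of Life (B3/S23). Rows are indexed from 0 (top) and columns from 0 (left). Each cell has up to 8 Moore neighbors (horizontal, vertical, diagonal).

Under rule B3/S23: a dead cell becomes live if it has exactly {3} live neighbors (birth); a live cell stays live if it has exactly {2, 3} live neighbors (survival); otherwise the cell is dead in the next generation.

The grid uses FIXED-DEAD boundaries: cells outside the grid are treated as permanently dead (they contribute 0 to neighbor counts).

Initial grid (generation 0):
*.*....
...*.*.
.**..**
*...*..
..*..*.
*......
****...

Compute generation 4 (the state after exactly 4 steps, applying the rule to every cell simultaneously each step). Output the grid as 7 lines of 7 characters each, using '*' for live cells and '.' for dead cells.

Answer: ....**.
......*
.....**
....***
.......
*......
**.....

Derivation:
Simulating step by step:
Generation 0 (given above): 17 live cells
Generation 1: 19 live cells
.......
...****
.***.**
..***.*
.*.....
*..*...
***....
Generation 2: 13 live cells
....**.
...*..*
.*.....
....*.*
.*..*..
*......
***....
Generation 3: 11 live cells
....**.
....**.
.....*.
.....*.
.....*.
*.*....
**.....
Generation 4: 11 live cells
(generation 4 grid is the final answer)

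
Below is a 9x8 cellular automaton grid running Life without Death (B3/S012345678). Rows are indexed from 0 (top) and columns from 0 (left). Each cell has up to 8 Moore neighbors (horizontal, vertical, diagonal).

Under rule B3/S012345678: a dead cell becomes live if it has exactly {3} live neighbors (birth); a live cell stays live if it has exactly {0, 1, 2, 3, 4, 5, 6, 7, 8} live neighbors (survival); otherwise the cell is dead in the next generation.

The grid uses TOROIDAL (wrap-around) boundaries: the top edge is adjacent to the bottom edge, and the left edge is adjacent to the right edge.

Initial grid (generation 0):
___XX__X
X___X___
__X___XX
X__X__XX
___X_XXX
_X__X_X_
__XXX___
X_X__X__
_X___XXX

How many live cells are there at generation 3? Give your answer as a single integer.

Answer: 44

Derivation:
Simulating step by step:
Generation 0 (given above): 29 live cells
Generation 1: 41 live cells
___XX__X
X___XXX_
_XXX_XXX
X_XXX_XX
__XX_XXX
_X__X_XX
__XXX___
X_X__X_X
_XXX_XXX
Generation 2: 44 live cells
_X_XX__X
XX__XXX_
_XXX_XXX
X_XXX_XX
__XX_XXX
XX__X_XX
__XXX___
X_X__X_X
_XXX_XXX
Generation 3: 44 live cells
_X_XX__X
XX__XXX_
_XXX_XXX
X_XXX_XX
__XX_XXX
XX__X_XX
__XXX___
X_X__X_X
_XXX_XXX
Population at generation 3: 44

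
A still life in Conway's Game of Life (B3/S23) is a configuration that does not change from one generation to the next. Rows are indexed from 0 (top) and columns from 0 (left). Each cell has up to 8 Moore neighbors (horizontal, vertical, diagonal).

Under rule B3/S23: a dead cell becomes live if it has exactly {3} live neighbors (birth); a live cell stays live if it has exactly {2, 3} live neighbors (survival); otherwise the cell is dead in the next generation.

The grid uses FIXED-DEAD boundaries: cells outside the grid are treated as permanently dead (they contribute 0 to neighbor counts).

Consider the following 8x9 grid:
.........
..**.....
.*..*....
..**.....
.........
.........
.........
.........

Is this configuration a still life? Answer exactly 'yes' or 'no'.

Answer: yes

Derivation:
Compute generation 1 and compare to generation 0 (given above):
Generation 1:
.........
..**.....
.*..*....
..**.....
.........
.........
.........
.........
The grids are IDENTICAL -> still life.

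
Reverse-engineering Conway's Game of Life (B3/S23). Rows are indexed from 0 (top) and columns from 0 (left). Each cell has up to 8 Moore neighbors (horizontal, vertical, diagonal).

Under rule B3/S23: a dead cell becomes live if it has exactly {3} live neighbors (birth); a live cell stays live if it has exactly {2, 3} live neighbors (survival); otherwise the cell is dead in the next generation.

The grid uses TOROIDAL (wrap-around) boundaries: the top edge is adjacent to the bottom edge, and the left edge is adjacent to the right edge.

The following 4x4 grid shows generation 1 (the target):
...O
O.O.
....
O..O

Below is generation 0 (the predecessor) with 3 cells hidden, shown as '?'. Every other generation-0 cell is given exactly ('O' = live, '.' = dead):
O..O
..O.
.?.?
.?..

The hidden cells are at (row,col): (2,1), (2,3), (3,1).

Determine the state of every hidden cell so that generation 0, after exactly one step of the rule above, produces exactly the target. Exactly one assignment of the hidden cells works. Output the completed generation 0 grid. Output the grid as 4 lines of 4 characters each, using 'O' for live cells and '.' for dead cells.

Answer: O..O
..O.
...O
....

Derivation:
Hidden generation-0 cells (in order): (2,1), (2,3), (3,1).
A hidden cell only influences target cells in its own 3x3 neighborhood. Try each of the 2^3 = 8 assignments, step the completed generation 0 forward once under B3/S23, and compare with the target:
  (2,1)=. (2,3)=. (3,1)=. -> step gives (1,0)='.' but target has 'O' -> reject
  (2,1)=. (2,3)=. (3,1)=O -> step gives (0,0)='O' but target has '.' -> reject
  (2,1)=. (2,3)=O (3,1)=. -> step reproduces the target at every cell -> ACCEPT
  (2,1)=. (2,3)=O (3,1)=O -> step gives (0,0)='O' but target has '.' -> reject
  (2,1)=O (2,3)=. (3,1)=. -> step gives (1,1)='O' but target has '.' -> reject
  (2,1)=O (2,3)=. (3,1)=O -> step gives (0,0)='O' but target has '.' -> reject
  (2,1)=O (2,3)=O (3,1)=. -> step gives (1,0)='.' but target has 'O' -> reject
  (2,1)=O (2,3)=O (3,1)=O -> step gives (0,0)='O' but target has '.' -> reject
Unique solution: (2,1)=dead, (2,3)=live, (3,1)=dead.
Check: live-neighbor counts of every cell in the completed generation 0:
1222
3224
1121
3123
Applying B3/S23 to generation 0 with these counts gives:
...O
O.O.
....
O..O
which matches the target exactly.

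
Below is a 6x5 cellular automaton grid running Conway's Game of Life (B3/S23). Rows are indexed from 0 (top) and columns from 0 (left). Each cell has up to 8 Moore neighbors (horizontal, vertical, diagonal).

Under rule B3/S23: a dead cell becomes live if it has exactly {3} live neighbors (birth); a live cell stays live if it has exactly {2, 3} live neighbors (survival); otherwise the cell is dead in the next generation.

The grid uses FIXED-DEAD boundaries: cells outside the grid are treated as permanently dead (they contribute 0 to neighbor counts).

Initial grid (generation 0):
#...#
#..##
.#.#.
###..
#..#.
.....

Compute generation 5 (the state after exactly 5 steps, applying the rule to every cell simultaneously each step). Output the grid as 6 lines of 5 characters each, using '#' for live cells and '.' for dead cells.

Simulating step by step:
Generation 0 (given above): 12 live cells
Generation 1: 13 live cells
...##
#####
...##
#..#.
#.#..
.....
Generation 2: 9 live cells
.#..#
.#...
#....
.####
.#...
.....
Generation 3: 10 live cells
.....
##...
#..#.
####.
.#.#.
.....
Generation 4: 9 live cells
.....
##...
...#.
#..##
##.#.
.....
Generation 5: 14 live cells
(generation 5 grid is the final answer)

Answer: .....
.....
#####
##.##
#####
.....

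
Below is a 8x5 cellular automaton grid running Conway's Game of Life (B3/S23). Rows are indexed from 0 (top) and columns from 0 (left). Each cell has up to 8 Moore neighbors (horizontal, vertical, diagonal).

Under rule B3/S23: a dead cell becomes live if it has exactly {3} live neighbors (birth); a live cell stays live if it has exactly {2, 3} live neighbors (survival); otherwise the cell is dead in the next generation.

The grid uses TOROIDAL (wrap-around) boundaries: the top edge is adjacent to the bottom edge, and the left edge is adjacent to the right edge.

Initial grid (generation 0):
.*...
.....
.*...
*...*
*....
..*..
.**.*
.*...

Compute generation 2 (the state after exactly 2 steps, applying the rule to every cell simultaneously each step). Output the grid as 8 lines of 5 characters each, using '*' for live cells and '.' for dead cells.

Answer: .....
.....
**..*
.....
.....
.....
*..*.
**...

Derivation:
Simulating step by step:
Generation 0 (given above): 10 live cells
Generation 1: 15 live cells
.....
.....
*....
**..*
**..*
*.**.
****.
.*...
Generation 2: 7 live cells
(generation 2 grid is the final answer)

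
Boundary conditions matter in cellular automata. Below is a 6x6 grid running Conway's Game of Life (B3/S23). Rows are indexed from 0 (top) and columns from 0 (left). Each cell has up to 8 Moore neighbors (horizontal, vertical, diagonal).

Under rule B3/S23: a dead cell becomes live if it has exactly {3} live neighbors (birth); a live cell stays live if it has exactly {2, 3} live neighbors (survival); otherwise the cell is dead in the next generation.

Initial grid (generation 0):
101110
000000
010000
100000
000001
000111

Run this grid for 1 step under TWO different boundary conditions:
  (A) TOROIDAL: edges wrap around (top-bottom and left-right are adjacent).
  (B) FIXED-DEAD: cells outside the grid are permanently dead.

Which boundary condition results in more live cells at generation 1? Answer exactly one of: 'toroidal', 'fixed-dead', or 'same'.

Answer: toroidal

Derivation:
Under TOROIDAL boundary, generation 1:
001000
011100
000000
100000
100001
101000
Population = 9

Under FIXED-DEAD boundary, generation 1:
000100
011100
000000
000000
000001
000011
Population = 7

Comparison: toroidal=9, fixed-dead=7 -> toroidal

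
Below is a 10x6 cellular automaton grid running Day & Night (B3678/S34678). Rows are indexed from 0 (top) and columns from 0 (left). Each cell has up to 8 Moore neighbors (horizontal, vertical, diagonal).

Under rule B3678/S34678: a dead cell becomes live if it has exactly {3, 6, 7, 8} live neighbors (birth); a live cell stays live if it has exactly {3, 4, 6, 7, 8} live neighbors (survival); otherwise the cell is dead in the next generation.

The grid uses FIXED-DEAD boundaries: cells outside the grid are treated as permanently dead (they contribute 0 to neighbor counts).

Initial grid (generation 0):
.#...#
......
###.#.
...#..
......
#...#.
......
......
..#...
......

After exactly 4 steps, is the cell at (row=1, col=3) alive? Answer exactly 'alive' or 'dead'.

Answer: dead

Derivation:
Simulating step by step:
Generation 0 (given above): 10 live cells
Generation 1: 5 live cells
......
#.#...
...#..
.##...
......
......
......
......
......
......
Generation 2: 0 live cells
......
......
......
......
......
......
......
......
......
......
Generation 3: 0 live cells
......
......
......
......
......
......
......
......
......
......
Generation 4: 0 live cells
......
......
......
......
......
......
......
......
......
......

Cell (1,3) at generation 4: 0 -> dead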